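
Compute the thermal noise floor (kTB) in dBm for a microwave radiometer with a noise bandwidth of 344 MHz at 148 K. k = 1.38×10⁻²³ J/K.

P_n = kTB = 1.38×10⁻²³ × 148 × 3.44×10⁸ = 7.03×10⁻¹³ W
In dBm: 10 log₁₀(7.03×10⁻¹³ / 10⁻³) = −91.5 dBm

−91.5 dBm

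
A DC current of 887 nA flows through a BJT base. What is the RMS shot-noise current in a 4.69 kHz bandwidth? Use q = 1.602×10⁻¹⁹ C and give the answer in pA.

I_n = √(2qI·B)
2qI·B = 2 × 1.602×10⁻¹⁹ × 8.87×10⁻⁷ × 4.69×10³ = 1.33×10⁻²¹ A²
I_n = √(1.33×10⁻²¹) = 3.65×10⁻¹¹ A = 36.5 pA

36.5 pA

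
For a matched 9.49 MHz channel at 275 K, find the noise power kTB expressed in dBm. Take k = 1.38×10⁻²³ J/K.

P_n = kTB = 1.38×10⁻²³ × 275 × 9.49×10⁶ = 3.60×10⁻¹⁴ W
In dBm: 10 log₁₀(3.60×10⁻¹⁴ / 10⁻³) = −104.4 dBm

−104.4 dBm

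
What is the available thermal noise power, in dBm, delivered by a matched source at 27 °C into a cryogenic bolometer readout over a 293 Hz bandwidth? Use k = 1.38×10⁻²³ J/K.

−149.2 dBm

T = 27 °C + 273.15 = 300.15 K
P_n = kTB = 1.38×10⁻²³ × 300.15 × 2.93×10² = 1.21×10⁻¹⁸ W
In dBm: 10 log₁₀(1.21×10⁻¹⁸ / 10⁻³) = −149.2 dBm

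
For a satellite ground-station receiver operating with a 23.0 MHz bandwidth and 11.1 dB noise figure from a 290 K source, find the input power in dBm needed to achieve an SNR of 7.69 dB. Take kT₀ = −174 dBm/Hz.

Sensitivity = −174 + 10 log₁₀(B) + NF + SNR_min
= −174 + 73.62 + 11.1 + 7.69
= −81.59 dBm → −81.6 dBm

−81.6 dBm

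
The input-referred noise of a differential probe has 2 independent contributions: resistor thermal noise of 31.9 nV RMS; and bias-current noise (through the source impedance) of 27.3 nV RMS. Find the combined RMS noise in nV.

Uncorrelated sources add in power (mean-square): V_tot = √(ΣV_i²)
V_tot = √[(3.19×10⁻⁸)² + (2.73×10⁻⁸)²] = 4.20×10⁻⁸ V = 42.0 nV

42.0 nV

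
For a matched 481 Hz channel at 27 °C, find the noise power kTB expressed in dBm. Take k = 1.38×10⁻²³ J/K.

−147.0 dBm

T = 27 °C + 273.15 = 300.15 K
P_n = kTB = 1.38×10⁻²³ × 300.15 × 4.81×10² = 1.99×10⁻¹⁸ W
In dBm: 10 log₁₀(1.99×10⁻¹⁸ / 10⁻³) = −147.0 dBm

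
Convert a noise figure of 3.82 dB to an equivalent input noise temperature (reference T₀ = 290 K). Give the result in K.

F = 10^(3.82/10) = 2.40991
T_e = (F − 1)·T₀ = (2.40991 − 1) × 290 = 409 K

409 K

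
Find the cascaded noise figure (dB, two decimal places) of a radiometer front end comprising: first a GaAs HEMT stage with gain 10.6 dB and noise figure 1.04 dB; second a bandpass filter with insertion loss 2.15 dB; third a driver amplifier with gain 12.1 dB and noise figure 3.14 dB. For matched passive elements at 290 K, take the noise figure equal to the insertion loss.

Convert to linear (a loss of L dB is a gain of −L dB): F_i = 10^(NF_i/10), G_i = 10^(G_i,dB/10)
  Stage 1: F_1 = 10^(1.04/10) = 1.271, G_1 = 10^(10.6/10) = 11.48
  Stage 2: F_2 = 10^(2.15/10) = 1.641, G_2 = 10^(−2.15/10) = 0.6095
  Stage 3: F_3 = 10^(3.14/10) = 2.061, G_3 = 10^(12.1/10) = 16.22
Friis cascade:
  F = 1.271 + (1.641 − 1)/11.48 + (2.061 − 1)/6.998 = 1.478
NF = 10 log₁₀(1.478) = 1.70 dB

1.70 dB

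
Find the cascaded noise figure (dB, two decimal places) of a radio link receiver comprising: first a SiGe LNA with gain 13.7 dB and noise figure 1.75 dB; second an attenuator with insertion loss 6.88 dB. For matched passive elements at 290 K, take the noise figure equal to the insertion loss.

Convert to linear (a loss of L dB is a gain of −L dB): F_i = 10^(NF_i/10), G_i = 10^(G_i,dB/10)
  Stage 1: F_1 = 10^(1.75/10) = 1.496, G_1 = 10^(13.7/10) = 23.44
  Stage 2: F_2 = 10^(6.88/10) = 4.875, G_2 = 10^(−6.88/10) = 0.2051
Friis cascade:
  F = 1.496 + (4.875 − 1)/23.44 = 1.662
NF = 10 log₁₀(1.662) = 2.21 dB

2.21 dB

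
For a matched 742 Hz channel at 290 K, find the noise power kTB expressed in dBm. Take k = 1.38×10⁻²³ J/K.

P_n = kTB = 1.38×10⁻²³ × 290 × 7.42×10² = 2.97×10⁻¹⁸ W
In dBm: 10 log₁₀(2.97×10⁻¹⁸ / 10⁻³) = −145.3 dBm

−145.3 dBm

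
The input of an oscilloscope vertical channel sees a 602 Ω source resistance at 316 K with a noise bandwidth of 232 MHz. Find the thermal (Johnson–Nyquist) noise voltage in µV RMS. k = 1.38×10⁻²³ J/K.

49.4 µV

V_n = √(4kTRB)
4kTRB = 4 × 1.38×10⁻²³ × 316 × 6.02×10² × 2.32×10⁸ = 2.44×10⁻⁹ V²
V_n = √(2.44×10⁻⁹) = 4.94×10⁻⁵ V = 49.4 µV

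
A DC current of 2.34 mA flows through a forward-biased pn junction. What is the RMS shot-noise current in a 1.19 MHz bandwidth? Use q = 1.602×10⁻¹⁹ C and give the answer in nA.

29.9 nA

I_n = √(2qI·B)
2qI·B = 2 × 1.602×10⁻¹⁹ × 2.34×10⁻³ × 1.19×10⁶ = 8.92×10⁻¹⁶ A²
I_n = √(8.92×10⁻¹⁶) = 2.99×10⁻⁸ A = 29.9 nA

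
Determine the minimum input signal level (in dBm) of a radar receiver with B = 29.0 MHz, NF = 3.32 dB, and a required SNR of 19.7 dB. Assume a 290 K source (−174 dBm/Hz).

−76.4 dBm

Sensitivity = −174 + 10 log₁₀(B) + NF + SNR_min
= −174 + 74.62 + 3.32 + 19.7
= −76.36 dBm → −76.4 dBm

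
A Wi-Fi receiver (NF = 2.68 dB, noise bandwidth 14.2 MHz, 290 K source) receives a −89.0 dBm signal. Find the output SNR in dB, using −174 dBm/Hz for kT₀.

10.8 dB

Noise floor: N = −174 + 10 log₁₀(B) + NF
10 log₁₀(1.42×10⁷) = 71.52 dB
N = −174 + 71.52 + 2.68 = −99.80 dBm
SNR = P_sig − N = −89.0 − (−99.80) = 10.80 dB → 10.8 dB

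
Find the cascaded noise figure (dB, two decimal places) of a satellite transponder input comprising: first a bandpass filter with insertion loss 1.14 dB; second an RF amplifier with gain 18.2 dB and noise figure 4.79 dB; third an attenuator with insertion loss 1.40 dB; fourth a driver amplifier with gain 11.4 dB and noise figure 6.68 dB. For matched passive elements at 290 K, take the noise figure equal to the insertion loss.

6.05 dB

Convert to linear (a loss of L dB is a gain of −L dB): F_i = 10^(NF_i/10), G_i = 10^(G_i,dB/10)
  Stage 1: F_1 = 10^(1.14/10) = 1.300, G_1 = 10^(−1.14/10) = 0.7691
  Stage 2: F_2 = 10^(4.79/10) = 3.013, G_2 = 10^(18.2/10) = 66.07
  Stage 3: F_3 = 10^(1.40/10) = 1.380, G_3 = 10^(−1.40/10) = 0.7244
  Stage 4: F_4 = 10^(6.68/10) = 4.656, G_4 = 10^(11.4/10) = 13.80
Friis cascade:
  F = 1.300 + (3.013 − 1)/0.7691 + (1.380 − 1)/50.82 + (4.656 − 1)/36.81 = 4.024
NF = 10 log₁₀(4.024) = 6.05 dB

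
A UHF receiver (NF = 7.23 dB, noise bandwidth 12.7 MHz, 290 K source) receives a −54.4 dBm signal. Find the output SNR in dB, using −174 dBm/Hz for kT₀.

41.3 dB

Noise floor: N = −174 + 10 log₁₀(B) + NF
10 log₁₀(1.27×10⁷) = 71.04 dB
N = −174 + 71.04 + 7.23 = −95.73 dBm
SNR = P_sig − N = −54.4 − (−95.73) = 41.33 dB → 41.3 dB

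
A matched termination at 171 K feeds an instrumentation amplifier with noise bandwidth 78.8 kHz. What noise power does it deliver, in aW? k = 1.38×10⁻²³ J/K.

P_n = kTB = 1.38×10⁻²³ × 171 × 7.88×10⁴ = 1.86×10⁻¹⁶ W = 186 aW

186 aW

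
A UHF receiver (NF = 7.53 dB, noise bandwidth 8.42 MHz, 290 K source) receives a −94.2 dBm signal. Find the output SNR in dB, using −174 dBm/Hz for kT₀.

3.0 dB

Noise floor: N = −174 + 10 log₁₀(B) + NF
10 log₁₀(8.42×10⁶) = 69.25 dB
N = −174 + 69.25 + 7.53 = −97.22 dBm
SNR = P_sig − N = −94.2 − (−97.22) = 3.02 dB → 3.0 dB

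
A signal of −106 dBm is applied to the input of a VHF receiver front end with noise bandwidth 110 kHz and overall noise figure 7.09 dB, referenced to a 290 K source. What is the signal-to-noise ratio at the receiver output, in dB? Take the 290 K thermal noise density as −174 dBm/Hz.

Noise floor: N = −174 + 10 log₁₀(B) + NF
10 log₁₀(1.10×10⁵) = 50.41 dB
N = −174 + 50.41 + 7.09 = −116.50 dBm
SNR = P_sig − N = −106 − (−116.50) = 10.50 dB → 10.5 dB

10.5 dB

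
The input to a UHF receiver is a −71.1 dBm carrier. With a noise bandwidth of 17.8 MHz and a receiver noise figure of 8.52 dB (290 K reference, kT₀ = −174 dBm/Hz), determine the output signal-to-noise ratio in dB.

Noise floor: N = −174 + 10 log₁₀(B) + NF
10 log₁₀(1.78×10⁷) = 72.5 dB
N = −174 + 72.5 + 8.52 = −92.98 dBm
SNR = P_sig − N = −71.1 − (−92.98) = 21.88 dB → 21.9 dB

21.9 dB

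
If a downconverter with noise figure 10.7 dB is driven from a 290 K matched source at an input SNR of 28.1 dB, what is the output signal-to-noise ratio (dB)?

17.4 dB

By definition F = SNR_in/SNR_out, so in dB: SNR_out = SNR_in − NF
SNR_out = 28.1 − 10.7 = 17.4 dB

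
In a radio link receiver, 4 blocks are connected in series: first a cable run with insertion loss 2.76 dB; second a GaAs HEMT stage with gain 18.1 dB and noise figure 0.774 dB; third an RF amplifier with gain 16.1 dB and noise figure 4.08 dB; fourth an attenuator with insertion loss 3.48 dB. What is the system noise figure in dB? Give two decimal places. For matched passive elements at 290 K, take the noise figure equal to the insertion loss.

3.62 dB

Convert to linear (a loss of L dB is a gain of −L dB): F_i = 10^(NF_i/10), G_i = 10^(G_i,dB/10)
  Stage 1: F_1 = 10^(2.76/10) = 1.888, G_1 = 10^(−2.76/10) = 0.5297
  Stage 2: F_2 = 10^(0.774/10) = 1.195, G_2 = 10^(18.1/10) = 64.57
  Stage 3: F_3 = 10^(4.08/10) = 2.559, G_3 = 10^(16.1/10) = 40.74
  Stage 4: F_4 = 10^(3.48/10) = 2.228, G_4 = 10^(−3.48/10) = 0.4487
Friis cascade:
  F = 1.888 + (1.195 − 1)/0.5297 + (2.559 − 1)/34.20 + (2.228 − 1)/1393 = 2.303
NF = 10 log₁₀(2.303) = 3.62 dB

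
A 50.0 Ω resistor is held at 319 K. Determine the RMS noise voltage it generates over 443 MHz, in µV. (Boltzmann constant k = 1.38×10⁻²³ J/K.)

19.7 µV

V_n = √(4kTRB)
4kTRB = 4 × 1.38×10⁻²³ × 319 × 5.00×10¹ × 4.43×10⁸ = 3.90×10⁻¹⁰ V²
V_n = √(3.90×10⁻¹⁰) = 1.97×10⁻⁵ V = 19.7 µV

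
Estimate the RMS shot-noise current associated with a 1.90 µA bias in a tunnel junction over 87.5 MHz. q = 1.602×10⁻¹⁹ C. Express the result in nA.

I_n = √(2qI·B)
2qI·B = 2 × 1.602×10⁻¹⁹ × 1.90×10⁻⁶ × 8.75×10⁷ = 5.33×10⁻¹⁷ A²
I_n = √(5.33×10⁻¹⁷) = 7.30×10⁻⁹ A = 7.30 nA

7.30 nA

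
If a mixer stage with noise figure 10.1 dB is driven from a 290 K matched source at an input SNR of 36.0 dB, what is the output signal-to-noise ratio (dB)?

By definition F = SNR_in/SNR_out, so in dB: SNR_out = SNR_in − NF
SNR_out = 36.0 − 10.1 = 25.9 dB

25.9 dB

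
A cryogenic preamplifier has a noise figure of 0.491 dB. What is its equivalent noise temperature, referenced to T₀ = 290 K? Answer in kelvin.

34.7 K

F = 10^(0.491/10) = 1.1197
T_e = (F − 1)·T₀ = (1.1197 − 1) × 290 = 34.7 K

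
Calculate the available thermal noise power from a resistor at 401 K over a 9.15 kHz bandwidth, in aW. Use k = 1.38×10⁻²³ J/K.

50.6 aW

P_n = kTB = 1.38×10⁻²³ × 401 × 9.15×10³ = 5.06×10⁻¹⁷ W = 50.6 aW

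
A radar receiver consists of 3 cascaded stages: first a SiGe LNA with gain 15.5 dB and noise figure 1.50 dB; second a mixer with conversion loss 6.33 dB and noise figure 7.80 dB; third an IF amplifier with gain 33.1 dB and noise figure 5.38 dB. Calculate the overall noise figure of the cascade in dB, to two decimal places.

2.67 dB

Convert to linear (a loss of L dB is a gain of −L dB): F_i = 10^(NF_i/10), G_i = 10^(G_i,dB/10)
  Stage 1: F_1 = 10^(1.50/10) = 1.413, G_1 = 10^(15.5/10) = 35.48
  Stage 2: F_2 = 10^(7.80/10) = 6.026, G_2 = 10^(−6.33/10) = 0.2328
  Stage 3: F_3 = 10^(5.38/10) = 3.451, G_3 = 10^(33.1/10) = 2042
Friis cascade:
  F = 1.413 + (6.026 − 1)/35.48 + (3.451 − 1)/8.260 = 1.851
NF = 10 log₁₀(1.851) = 2.67 dB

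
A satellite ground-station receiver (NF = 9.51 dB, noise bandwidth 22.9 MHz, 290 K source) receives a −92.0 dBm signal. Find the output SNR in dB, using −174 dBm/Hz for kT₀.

Noise floor: N = −174 + 10 log₁₀(B) + NF
10 log₁₀(2.29×10⁷) = 73.6 dB
N = −174 + 73.6 + 9.51 = −90.89 dBm
SNR = P_sig − N = −92.0 − (−90.89) = −1.11 dB → −1.1 dB

−1.1 dB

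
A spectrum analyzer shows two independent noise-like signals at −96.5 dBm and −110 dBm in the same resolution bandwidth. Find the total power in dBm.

Convert to linear, add, convert back:
P₁ = 2.24×10⁻¹³ W, P₂ = 1.00×10⁻¹⁴ W
P_tot = 2.34×10⁻¹³ W → 10 log₁₀(P_tot / 10⁻³) = −96.3 dBm

−96.3 dBm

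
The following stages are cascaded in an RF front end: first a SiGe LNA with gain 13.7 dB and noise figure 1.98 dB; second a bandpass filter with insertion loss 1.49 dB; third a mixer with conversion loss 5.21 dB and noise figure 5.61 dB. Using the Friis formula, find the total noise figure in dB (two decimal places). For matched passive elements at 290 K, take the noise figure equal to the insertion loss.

Convert to linear (a loss of L dB is a gain of −L dB): F_i = 10^(NF_i/10), G_i = 10^(G_i,dB/10)
  Stage 1: F_1 = 10^(1.98/10) = 1.578, G_1 = 10^(13.7/10) = 23.44
  Stage 2: F_2 = 10^(1.49/10) = 1.409, G_2 = 10^(−1.49/10) = 0.7096
  Stage 3: F_3 = 10^(5.61/10) = 3.639, G_3 = 10^(−5.21/10) = 0.3013
Friis cascade:
  F = 1.578 + (1.409 − 1)/23.44 + (3.639 − 1)/16.63 = 1.754
NF = 10 log₁₀(1.754) = 2.44 dB

2.44 dB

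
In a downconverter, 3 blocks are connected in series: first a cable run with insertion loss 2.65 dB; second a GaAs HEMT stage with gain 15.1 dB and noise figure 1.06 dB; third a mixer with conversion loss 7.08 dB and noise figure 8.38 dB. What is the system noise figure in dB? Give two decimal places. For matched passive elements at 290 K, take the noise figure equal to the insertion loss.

Convert to linear (a loss of L dB is a gain of −L dB): F_i = 10^(NF_i/10), G_i = 10^(G_i,dB/10)
  Stage 1: F_1 = 10^(2.65/10) = 1.841, G_1 = 10^(−2.65/10) = 0.5433
  Stage 2: F_2 = 10^(1.06/10) = 1.276, G_2 = 10^(15.1/10) = 32.36
  Stage 3: F_3 = 10^(8.38/10) = 6.887, G_3 = 10^(−7.08/10) = 0.1959
Friis cascade:
  F = 1.841 + (1.276 − 1)/0.5433 + (6.887 − 1)/17.58 = 2.684
NF = 10 log₁₀(2.684) = 4.29 dB

4.29 dB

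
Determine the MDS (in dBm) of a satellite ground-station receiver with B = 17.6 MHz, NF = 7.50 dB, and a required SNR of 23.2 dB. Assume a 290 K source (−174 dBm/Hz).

−70.8 dBm

Sensitivity = −174 + 10 log₁₀(B) + NF + SNR_min
= −174 + 72.46 + 7.50 + 23.2
= −70.84 dBm → −70.8 dBm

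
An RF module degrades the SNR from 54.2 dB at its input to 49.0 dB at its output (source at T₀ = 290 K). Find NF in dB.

5.2 dB

NF (dB) = SNR_in(dB) − SNR_out(dB) when the source is at T₀
NF = 54.2 − 49.0 = 5.2 dB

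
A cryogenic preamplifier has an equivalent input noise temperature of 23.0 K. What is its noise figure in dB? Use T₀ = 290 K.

0.331 dB

F = 1 + T_e/T₀ = 1 + 23.0/290 = 1.07931
NF = 10 log₁₀(1.07931) = 0.331 dB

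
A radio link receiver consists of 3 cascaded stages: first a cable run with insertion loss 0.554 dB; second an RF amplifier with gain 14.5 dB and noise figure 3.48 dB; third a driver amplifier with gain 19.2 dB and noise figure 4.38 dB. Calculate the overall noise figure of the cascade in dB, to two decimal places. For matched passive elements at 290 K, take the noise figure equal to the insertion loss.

4.15 dB

Convert to linear (a loss of L dB is a gain of −L dB): F_i = 10^(NF_i/10), G_i = 10^(G_i,dB/10)
  Stage 1: F_1 = 10^(0.554/10) = 1.136, G_1 = 10^(−0.554/10) = 0.8802
  Stage 2: F_2 = 10^(3.48/10) = 2.228, G_2 = 10^(14.5/10) = 28.18
  Stage 3: F_3 = 10^(4.38/10) = 2.742, G_3 = 10^(19.2/10) = 83.18
Friis cascade:
  F = 1.136 + (2.228 − 1)/0.8802 + (2.742 − 1)/24.81 = 2.602
NF = 10 log₁₀(2.602) = 4.15 dB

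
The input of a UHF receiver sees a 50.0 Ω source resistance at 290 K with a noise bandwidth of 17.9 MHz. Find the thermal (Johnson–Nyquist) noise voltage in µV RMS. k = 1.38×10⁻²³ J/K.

V_n = √(4kTRB)
4kTRB = 4 × 1.38×10⁻²³ × 290 × 5.00×10¹ × 1.79×10⁷ = 1.43×10⁻¹¹ V²
V_n = √(1.43×10⁻¹¹) = 3.79×10⁻⁶ V = 3.79 µV

3.79 µV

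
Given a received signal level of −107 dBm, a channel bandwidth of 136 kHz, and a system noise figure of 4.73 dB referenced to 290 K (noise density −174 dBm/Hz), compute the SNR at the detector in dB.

Noise floor: N = −174 + 10 log₁₀(B) + NF
10 log₁₀(1.36×10⁵) = 51.34 dB
N = −174 + 51.34 + 4.73 = −117.93 dBm
SNR = P_sig − N = −107 − (−117.93) = 10.93 dB → 10.9 dB

10.9 dB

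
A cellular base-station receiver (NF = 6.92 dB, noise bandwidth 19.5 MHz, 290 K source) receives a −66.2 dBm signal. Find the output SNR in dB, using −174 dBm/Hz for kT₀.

Noise floor: N = −174 + 10 log₁₀(B) + NF
10 log₁₀(1.95×10⁷) = 72.9 dB
N = −174 + 72.9 + 6.92 = −94.18 dBm
SNR = P_sig − N = −66.2 − (−94.18) = 27.98 dB → 28.0 dB

28.0 dB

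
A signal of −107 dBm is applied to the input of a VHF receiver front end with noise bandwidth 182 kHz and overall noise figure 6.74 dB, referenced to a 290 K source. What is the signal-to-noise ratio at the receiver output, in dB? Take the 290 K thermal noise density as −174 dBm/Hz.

7.7 dB

Noise floor: N = −174 + 10 log₁₀(B) + NF
10 log₁₀(1.82×10⁵) = 52.6 dB
N = −174 + 52.6 + 6.74 = −114.66 dBm
SNR = P_sig − N = −107 − (−114.66) = 7.66 dB → 7.7 dB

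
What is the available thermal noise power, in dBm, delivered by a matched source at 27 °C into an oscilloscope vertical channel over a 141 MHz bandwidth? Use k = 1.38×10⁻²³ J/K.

T = 27 °C + 273.15 = 300.15 K
P_n = kTB = 1.38×10⁻²³ × 300.15 × 1.41×10⁸ = 5.84×10⁻¹³ W
In dBm: 10 log₁₀(5.84×10⁻¹³ / 10⁻³) = −92.3 dBm

−92.3 dBm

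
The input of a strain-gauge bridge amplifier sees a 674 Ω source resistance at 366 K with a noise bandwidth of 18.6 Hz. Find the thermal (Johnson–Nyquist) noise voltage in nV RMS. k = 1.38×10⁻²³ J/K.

15.9 nV

V_n = √(4kTRB)
4kTRB = 4 × 1.38×10⁻²³ × 366 × 6.74×10² × 1.86×10¹ = 2.53×10⁻¹⁶ V²
V_n = √(2.53×10⁻¹⁶) = 1.59×10⁻⁸ V = 15.9 nV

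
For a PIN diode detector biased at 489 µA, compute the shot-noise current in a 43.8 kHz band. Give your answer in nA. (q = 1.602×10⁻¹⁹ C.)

I_n = √(2qI·B)
2qI·B = 2 × 1.602×10⁻¹⁹ × 4.89×10⁻⁴ × 4.38×10⁴ = 6.86×10⁻¹⁸ A²
I_n = √(6.86×10⁻¹⁸) = 2.62×10⁻⁹ A = 2.62 nA

2.62 nA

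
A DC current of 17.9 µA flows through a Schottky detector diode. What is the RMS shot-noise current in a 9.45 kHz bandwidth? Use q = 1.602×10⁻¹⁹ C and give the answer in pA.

I_n = √(2qI·B)
2qI·B = 2 × 1.602×10⁻¹⁹ × 1.79×10⁻⁵ × 9.45×10³ = 5.42×10⁻²⁰ A²
I_n = √(5.42×10⁻²⁰) = 2.33×10⁻¹⁰ A = 233 pA

233 pA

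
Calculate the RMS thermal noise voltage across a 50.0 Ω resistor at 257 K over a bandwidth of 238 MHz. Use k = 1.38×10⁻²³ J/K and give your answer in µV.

V_n = √(4kTRB)
4kTRB = 4 × 1.38×10⁻²³ × 257 × 5.00×10¹ × 2.38×10⁸ = 1.69×10⁻¹⁰ V²
V_n = √(1.69×10⁻¹⁰) = 1.30×10⁻⁵ V = 13.0 µV

13.0 µV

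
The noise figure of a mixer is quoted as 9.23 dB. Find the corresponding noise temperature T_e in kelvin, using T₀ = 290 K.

2139 K

F = 10^(9.23/10) = 8.37529
T_e = (F − 1)·T₀ = (8.37529 − 1) × 290 = 2139 K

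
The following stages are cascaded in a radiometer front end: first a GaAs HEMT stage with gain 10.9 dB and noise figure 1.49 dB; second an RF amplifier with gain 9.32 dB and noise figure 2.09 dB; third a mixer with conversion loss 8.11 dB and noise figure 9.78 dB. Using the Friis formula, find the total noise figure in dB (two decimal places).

1.88 dB

Convert to linear (a loss of L dB is a gain of −L dB): F_i = 10^(NF_i/10), G_i = 10^(G_i,dB/10)
  Stage 1: F_1 = 10^(1.49/10) = 1.409, G_1 = 10^(10.9/10) = 12.30
  Stage 2: F_2 = 10^(2.09/10) = 1.618, G_2 = 10^(9.32/10) = 8.551
  Stage 3: F_3 = 10^(9.78/10) = 9.506, G_3 = 10^(−8.11/10) = 0.1545
Friis cascade:
  F = 1.409 + (1.618 − 1)/12.30 + (9.506 − 1)/105.2 = 1.540
NF = 10 log₁₀(1.540) = 1.88 dB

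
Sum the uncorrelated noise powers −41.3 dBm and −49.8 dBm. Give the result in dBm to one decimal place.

Convert to linear, add, convert back:
P₁ = 7.41×10⁻⁸ W, P₂ = 1.05×10⁻⁸ W
P_tot = 8.46×10⁻⁸ W → 10 log₁₀(P_tot / 10⁻³) = −40.7 dBm

−40.7 dBm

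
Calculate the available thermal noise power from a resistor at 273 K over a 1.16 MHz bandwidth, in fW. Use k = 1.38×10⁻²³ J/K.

P_n = kTB = 1.38×10⁻²³ × 273 × 1.16×10⁶ = 4.37×10⁻¹⁵ W = 4.37 fW

4.37 fW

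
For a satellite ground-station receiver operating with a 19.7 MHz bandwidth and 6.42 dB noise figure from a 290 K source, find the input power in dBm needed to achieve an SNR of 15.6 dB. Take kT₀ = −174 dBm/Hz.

−79.0 dBm

Sensitivity = −174 + 10 log₁₀(B) + NF + SNR_min
= −174 + 72.94 + 6.42 + 15.6
= −79.04 dBm → −79.0 dBm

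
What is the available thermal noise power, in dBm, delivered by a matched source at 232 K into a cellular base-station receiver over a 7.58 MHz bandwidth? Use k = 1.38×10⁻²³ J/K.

−106.1 dBm

P_n = kTB = 1.38×10⁻²³ × 232 × 7.58×10⁶ = 2.43×10⁻¹⁴ W
In dBm: 10 log₁₀(2.43×10⁻¹⁴ / 10⁻³) = −106.1 dBm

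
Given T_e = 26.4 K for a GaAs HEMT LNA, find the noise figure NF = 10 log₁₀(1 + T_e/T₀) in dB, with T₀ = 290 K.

F = 1 + T_e/T₀ = 1 + 26.4/290 = 1.09103
NF = 10 log₁₀(1.09103) = 0.378 dB

0.378 dB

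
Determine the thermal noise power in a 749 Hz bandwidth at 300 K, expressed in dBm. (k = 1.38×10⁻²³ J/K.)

−145.1 dBm

P_n = kTB = 1.38×10⁻²³ × 300 × 7.49×10² = 3.10×10⁻¹⁸ W
In dBm: 10 log₁₀(3.10×10⁻¹⁸ / 10⁻³) = −145.1 dBm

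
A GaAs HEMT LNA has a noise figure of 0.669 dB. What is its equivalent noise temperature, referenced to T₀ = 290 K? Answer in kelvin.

48.3 K

F = 10^(0.669/10) = 1.16654
T_e = (F − 1)·T₀ = (1.16654 − 1) × 290 = 48.3 K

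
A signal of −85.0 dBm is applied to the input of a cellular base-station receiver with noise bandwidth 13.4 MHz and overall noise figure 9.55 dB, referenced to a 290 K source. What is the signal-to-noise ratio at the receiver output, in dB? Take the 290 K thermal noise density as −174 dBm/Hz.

Noise floor: N = −174 + 10 log₁₀(B) + NF
10 log₁₀(1.34×10⁷) = 71.27 dB
N = −174 + 71.27 + 9.55 = −93.18 dBm
SNR = P_sig − N = −85.0 − (−93.18) = 8.18 dB → 8.2 dB

8.2 dB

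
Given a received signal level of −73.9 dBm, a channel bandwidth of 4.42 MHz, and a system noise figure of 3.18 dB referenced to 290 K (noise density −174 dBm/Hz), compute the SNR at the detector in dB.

Noise floor: N = −174 + 10 log₁₀(B) + NF
10 log₁₀(4.42×10⁶) = 66.45 dB
N = −174 + 66.45 + 3.18 = −104.37 dBm
SNR = P_sig − N = −73.9 − (−104.37) = 30.47 dB → 30.5 dB

30.5 dB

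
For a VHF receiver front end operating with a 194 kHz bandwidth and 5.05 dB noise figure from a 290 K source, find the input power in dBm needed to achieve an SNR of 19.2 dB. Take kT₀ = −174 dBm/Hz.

Sensitivity = −174 + 10 log₁₀(B) + NF + SNR_min
= −174 + 52.88 + 5.05 + 19.2
= −96.87 dBm → −96.9 dBm

−96.9 dBm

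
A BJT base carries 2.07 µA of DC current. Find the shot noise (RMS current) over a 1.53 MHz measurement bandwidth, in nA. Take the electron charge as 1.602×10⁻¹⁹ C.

1.01 nA

I_n = √(2qI·B)
2qI·B = 2 × 1.602×10⁻¹⁹ × 2.07×10⁻⁶ × 1.53×10⁶ = 1.01×10⁻¹⁸ A²
I_n = √(1.01×10⁻¹⁸) = 1.01×10⁻⁹ A = 1.01 nA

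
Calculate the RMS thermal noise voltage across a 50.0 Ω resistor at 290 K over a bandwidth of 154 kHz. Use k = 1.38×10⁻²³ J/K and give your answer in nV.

351 nV

V_n = √(4kTRB)
4kTRB = 4 × 1.38×10⁻²³ × 290 × 5.00×10¹ × 1.54×10⁵ = 1.23×10⁻¹³ V²
V_n = √(1.23×10⁻¹³) = 3.51×10⁻⁷ V = 351 nV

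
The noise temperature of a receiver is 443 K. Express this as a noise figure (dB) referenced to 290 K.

F = 1 + T_e/T₀ = 1 + 443/290 = 2.52759
NF = 10 log₁₀(2.52759) = 4.03 dB

4.03 dB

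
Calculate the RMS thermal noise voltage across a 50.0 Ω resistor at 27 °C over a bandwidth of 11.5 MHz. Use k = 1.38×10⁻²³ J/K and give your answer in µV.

T = 27 °C + 273.15 = 300.15 K
V_n = √(4kTRB)
4kTRB = 4 × 1.38×10⁻²³ × 300.15 × 5.00×10¹ × 1.15×10⁷ = 9.53×10⁻¹² V²
V_n = √(9.53×10⁻¹²) = 3.09×10⁻⁶ V = 3.09 µV

3.09 µV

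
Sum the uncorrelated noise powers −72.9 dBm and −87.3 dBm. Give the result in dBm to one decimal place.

−72.7 dBm

Convert to linear, add, convert back:
P₁ = 5.13×10⁻¹¹ W, P₂ = 1.86×10⁻¹² W
P_tot = 5.31×10⁻¹¹ W → 10 log₁₀(P_tot / 10⁻³) = −72.7 dBm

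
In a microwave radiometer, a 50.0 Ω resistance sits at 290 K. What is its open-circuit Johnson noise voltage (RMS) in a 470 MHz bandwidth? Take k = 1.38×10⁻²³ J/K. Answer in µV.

V_n = √(4kTRB)
4kTRB = 4 × 1.38×10⁻²³ × 290 × 5.00×10¹ × 4.70×10⁸ = 3.76×10⁻¹⁰ V²
V_n = √(3.76×10⁻¹⁰) = 1.94×10⁻⁵ V = 19.4 µV

19.4 µV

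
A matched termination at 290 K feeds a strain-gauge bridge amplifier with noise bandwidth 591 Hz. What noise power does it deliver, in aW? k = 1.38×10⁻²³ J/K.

P_n = kTB = 1.38×10⁻²³ × 290 × 5.91×10² = 2.37×10⁻¹⁸ W = 2.37 aW

2.37 aW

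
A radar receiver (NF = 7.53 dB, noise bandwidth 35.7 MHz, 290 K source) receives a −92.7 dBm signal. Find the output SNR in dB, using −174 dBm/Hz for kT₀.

Noise floor: N = −174 + 10 log₁₀(B) + NF
10 log₁₀(3.57×10⁷) = 75.53 dB
N = −174 + 75.53 + 7.53 = −90.94 dBm
SNR = P_sig − N = −92.7 − (−90.94) = −1.76 dB → −1.8 dB

−1.8 dB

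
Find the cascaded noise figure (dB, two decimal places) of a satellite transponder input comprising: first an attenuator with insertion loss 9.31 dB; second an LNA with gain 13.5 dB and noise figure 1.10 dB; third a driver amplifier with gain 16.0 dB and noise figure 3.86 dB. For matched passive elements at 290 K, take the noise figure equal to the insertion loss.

10.62 dB

Convert to linear (a loss of L dB is a gain of −L dB): F_i = 10^(NF_i/10), G_i = 10^(G_i,dB/10)
  Stage 1: F_1 = 10^(9.31/10) = 8.531, G_1 = 10^(−9.31/10) = 0.1172
  Stage 2: F_2 = 10^(1.10/10) = 1.288, G_2 = 10^(13.5/10) = 22.39
  Stage 3: F_3 = 10^(3.86/10) = 2.432, G_3 = 10^(16.0/10) = 39.81
Friis cascade:
  F = 8.531 + (1.288 − 1)/0.1172 + (2.432 − 1)/2.624 = 11.54
NF = 10 log₁₀(11.54) = 10.62 dB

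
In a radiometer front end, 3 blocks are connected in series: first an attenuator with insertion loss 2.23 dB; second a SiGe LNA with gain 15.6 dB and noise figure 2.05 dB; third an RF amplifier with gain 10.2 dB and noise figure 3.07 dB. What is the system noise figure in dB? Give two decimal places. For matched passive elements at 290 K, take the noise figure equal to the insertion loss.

4.36 dB

Convert to linear (a loss of L dB is a gain of −L dB): F_i = 10^(NF_i/10), G_i = 10^(G_i,dB/10)
  Stage 1: F_1 = 10^(2.23/10) = 1.671, G_1 = 10^(−2.23/10) = 0.5984
  Stage 2: F_2 = 10^(2.05/10) = 1.603, G_2 = 10^(15.6/10) = 36.31
  Stage 3: F_3 = 10^(3.07/10) = 2.028, G_3 = 10^(10.2/10) = 10.47
Friis cascade:
  F = 1.671 + (1.603 − 1)/0.5984 + (2.028 − 1)/21.73 = 2.726
NF = 10 log₁₀(2.726) = 4.36 dB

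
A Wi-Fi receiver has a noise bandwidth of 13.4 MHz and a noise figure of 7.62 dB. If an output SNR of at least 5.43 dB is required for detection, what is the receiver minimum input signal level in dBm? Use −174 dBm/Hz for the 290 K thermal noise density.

Sensitivity = −174 + 10 log₁₀(B) + NF + SNR_min
= −174 + 71.27 + 7.62 + 5.43
= −89.68 dBm → −89.7 dBm

−89.7 dBm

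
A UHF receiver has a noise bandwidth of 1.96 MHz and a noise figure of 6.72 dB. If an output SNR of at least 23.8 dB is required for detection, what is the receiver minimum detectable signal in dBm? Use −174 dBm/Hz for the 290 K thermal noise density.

−80.6 dBm

Sensitivity = −174 + 10 log₁₀(B) + NF + SNR_min
= −174 + 62.92 + 6.72 + 23.8
= −80.56 dBm → −80.6 dBm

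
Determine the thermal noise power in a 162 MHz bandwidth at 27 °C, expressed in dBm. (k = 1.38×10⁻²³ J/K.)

T = 27 °C + 273.15 = 300.15 K
P_n = kTB = 1.38×10⁻²³ × 300.15 × 1.62×10⁸ = 6.71×10⁻¹³ W
In dBm: 10 log₁₀(6.71×10⁻¹³ / 10⁻³) = −91.7 dBm

−91.7 dBm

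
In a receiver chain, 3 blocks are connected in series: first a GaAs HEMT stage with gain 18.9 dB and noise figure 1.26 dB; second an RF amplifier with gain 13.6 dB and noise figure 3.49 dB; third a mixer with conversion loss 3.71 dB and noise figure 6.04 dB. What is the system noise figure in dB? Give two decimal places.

Convert to linear (a loss of L dB is a gain of −L dB): F_i = 10^(NF_i/10), G_i = 10^(G_i,dB/10)
  Stage 1: F_1 = 10^(1.26/10) = 1.337, G_1 = 10^(18.9/10) = 77.62
  Stage 2: F_2 = 10^(3.49/10) = 2.234, G_2 = 10^(13.6/10) = 22.91
  Stage 3: F_3 = 10^(6.04/10) = 4.018, G_3 = 10^(−3.71/10) = 0.4256
Friis cascade:
  F = 1.337 + (2.234 − 1)/77.62 + (4.018 − 1)/1778 = 1.354
NF = 10 log₁₀(1.354) = 1.32 dB

1.32 dB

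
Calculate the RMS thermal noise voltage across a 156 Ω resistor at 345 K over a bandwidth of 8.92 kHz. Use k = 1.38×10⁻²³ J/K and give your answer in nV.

163 nV

V_n = √(4kTRB)
4kTRB = 4 × 1.38×10⁻²³ × 345 × 1.56×10² × 8.92×10³ = 2.65×10⁻¹⁴ V²
V_n = √(2.65×10⁻¹⁴) = 1.63×10⁻⁷ V = 163 nV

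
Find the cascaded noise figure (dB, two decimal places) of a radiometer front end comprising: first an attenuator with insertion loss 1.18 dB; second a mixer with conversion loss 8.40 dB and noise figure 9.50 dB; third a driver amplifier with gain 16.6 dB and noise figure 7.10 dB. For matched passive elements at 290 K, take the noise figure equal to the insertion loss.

Convert to linear (a loss of L dB is a gain of −L dB): F_i = 10^(NF_i/10), G_i = 10^(G_i,dB/10)
  Stage 1: F_1 = 10^(1.18/10) = 1.312, G_1 = 10^(−1.18/10) = 0.7621
  Stage 2: F_2 = 10^(9.50/10) = 8.913, G_2 = 10^(−8.40/10) = 0.1445
  Stage 3: F_3 = 10^(7.10/10) = 5.129, G_3 = 10^(16.6/10) = 45.71
Friis cascade:
  F = 1.312 + (8.913 − 1)/0.7621 + (5.129 − 1)/0.1102 = 49.18
NF = 10 log₁₀(49.18) = 16.92 dB

16.92 dB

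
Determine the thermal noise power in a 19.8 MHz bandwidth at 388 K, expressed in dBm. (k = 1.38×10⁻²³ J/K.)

−99.7 dBm

P_n = kTB = 1.38×10⁻²³ × 388 × 1.98×10⁷ = 1.06×10⁻¹³ W
In dBm: 10 log₁₀(1.06×10⁻¹³ / 10⁻³) = −99.7 dBm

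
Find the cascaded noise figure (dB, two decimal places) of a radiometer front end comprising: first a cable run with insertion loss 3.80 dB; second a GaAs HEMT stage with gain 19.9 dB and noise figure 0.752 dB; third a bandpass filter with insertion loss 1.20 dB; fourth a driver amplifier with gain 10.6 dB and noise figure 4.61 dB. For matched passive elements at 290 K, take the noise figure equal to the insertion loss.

4.66 dB

Convert to linear (a loss of L dB is a gain of −L dB): F_i = 10^(NF_i/10), G_i = 10^(G_i,dB/10)
  Stage 1: F_1 = 10^(3.80/10) = 2.399, G_1 = 10^(−3.80/10) = 0.4169
  Stage 2: F_2 = 10^(0.752/10) = 1.189, G_2 = 10^(19.9/10) = 97.72
  Stage 3: F_3 = 10^(1.20/10) = 1.318, G_3 = 10^(−1.20/10) = 0.7586
  Stage 4: F_4 = 10^(4.61/10) = 2.891, G_4 = 10^(10.6/10) = 11.48
Friis cascade:
  F = 2.399 + (1.189 − 1)/0.4169 + (1.318 − 1)/40.74 + (2.891 − 1)/30.90 = 2.921
NF = 10 log₁₀(2.921) = 4.66 dB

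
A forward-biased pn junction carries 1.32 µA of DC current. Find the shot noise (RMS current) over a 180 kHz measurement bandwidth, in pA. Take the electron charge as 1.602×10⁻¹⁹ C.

276 pA

I_n = √(2qI·B)
2qI·B = 2 × 1.602×10⁻¹⁹ × 1.32×10⁻⁶ × 1.80×10⁵ = 7.61×10⁻²⁰ A²
I_n = √(7.61×10⁻²⁰) = 2.76×10⁻¹⁰ A = 276 pA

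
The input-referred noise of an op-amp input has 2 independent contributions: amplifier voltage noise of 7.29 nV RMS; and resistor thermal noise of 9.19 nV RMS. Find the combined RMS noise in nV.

Uncorrelated sources add in power (mean-square): V_tot = √(ΣV_i²)
V_tot = √[(7.29×10⁻⁹)² + (9.19×10⁻⁹)²] = 1.17×10⁻⁸ V = 11.7 nV

11.7 nV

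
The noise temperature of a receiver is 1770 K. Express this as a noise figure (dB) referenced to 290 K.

8.51 dB

F = 1 + T_e/T₀ = 1 + 1770/290 = 7.10345
NF = 10 log₁₀(7.10345) = 8.51 dB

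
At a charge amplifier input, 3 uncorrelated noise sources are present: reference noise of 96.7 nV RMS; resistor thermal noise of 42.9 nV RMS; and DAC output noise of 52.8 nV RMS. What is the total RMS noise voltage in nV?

118 nV

Uncorrelated sources add in power (mean-square): V_tot = √(ΣV_i²)
V_tot = √[(9.67×10⁻⁸)² + (4.29×10⁻⁸)² + (5.28×10⁻⁸)²] = 1.18×10⁻⁷ V = 118 nV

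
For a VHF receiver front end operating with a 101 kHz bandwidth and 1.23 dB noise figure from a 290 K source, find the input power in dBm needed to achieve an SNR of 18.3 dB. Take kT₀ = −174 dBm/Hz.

Sensitivity = −174 + 10 log₁₀(B) + NF + SNR_min
= −174 + 50.04 + 1.23 + 18.3
= −104.43 dBm → −104.4 dBm

−104.4 dBm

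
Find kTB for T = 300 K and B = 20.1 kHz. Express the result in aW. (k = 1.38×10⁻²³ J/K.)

83.2 aW

P_n = kTB = 1.38×10⁻²³ × 300 × 2.01×10⁴ = 8.32×10⁻¹⁷ W = 83.2 aW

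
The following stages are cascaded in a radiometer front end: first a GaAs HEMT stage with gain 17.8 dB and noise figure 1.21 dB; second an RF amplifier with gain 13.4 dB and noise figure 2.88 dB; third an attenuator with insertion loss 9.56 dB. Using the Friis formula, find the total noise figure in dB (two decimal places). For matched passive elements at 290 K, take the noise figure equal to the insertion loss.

Convert to linear (a loss of L dB is a gain of −L dB): F_i = 10^(NF_i/10), G_i = 10^(G_i,dB/10)
  Stage 1: F_1 = 10^(1.21/10) = 1.321, G_1 = 10^(17.8/10) = 60.26
  Stage 2: F_2 = 10^(2.88/10) = 1.941, G_2 = 10^(13.4/10) = 21.88
  Stage 3: F_3 = 10^(9.56/10) = 9.036, G_3 = 10^(−9.56/10) = 0.1107
Friis cascade:
  F = 1.321 + (1.941 − 1)/60.26 + (9.036 − 1)/1318 = 1.343
NF = 10 log₁₀(1.343) = 1.28 dB

1.28 dB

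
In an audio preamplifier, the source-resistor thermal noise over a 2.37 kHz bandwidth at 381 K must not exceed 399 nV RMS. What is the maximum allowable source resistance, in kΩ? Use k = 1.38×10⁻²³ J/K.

Johnson–Nyquist: V_n = √(4kTRB) ⇒ R = V_n² / (4kTB)
4kTB = 4 × 1.38×10⁻²³ × 381 × 2.37×10³ = 4.98×10⁻¹⁷
R = (3.99×10⁻⁷)² / 4.98×10⁻¹⁷ = 3.19×10³ Ω = 3.19 kΩ

3.19 kΩ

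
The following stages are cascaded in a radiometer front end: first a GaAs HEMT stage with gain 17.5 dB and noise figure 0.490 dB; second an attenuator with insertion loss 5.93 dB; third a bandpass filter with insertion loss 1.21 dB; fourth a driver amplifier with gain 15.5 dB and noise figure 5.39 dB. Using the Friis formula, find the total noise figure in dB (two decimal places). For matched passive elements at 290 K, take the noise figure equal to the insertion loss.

1.52 dB

Convert to linear (a loss of L dB is a gain of −L dB): F_i = 10^(NF_i/10), G_i = 10^(G_i,dB/10)
  Stage 1: F_1 = 10^(0.490/10) = 1.119, G_1 = 10^(17.5/10) = 56.23
  Stage 2: F_2 = 10^(5.93/10) = 3.917, G_2 = 10^(−5.93/10) = 0.2553
  Stage 3: F_3 = 10^(1.21/10) = 1.321, G_3 = 10^(−1.21/10) = 0.7568
  Stage 4: F_4 = 10^(5.39/10) = 3.459, G_4 = 10^(15.5/10) = 35.48
Friis cascade:
  F = 1.119 + (3.917 − 1)/56.23 + (1.321 − 1)/14.35 + (3.459 − 1)/10.86 = 1.420
NF = 10 log₁₀(1.420) = 1.52 dB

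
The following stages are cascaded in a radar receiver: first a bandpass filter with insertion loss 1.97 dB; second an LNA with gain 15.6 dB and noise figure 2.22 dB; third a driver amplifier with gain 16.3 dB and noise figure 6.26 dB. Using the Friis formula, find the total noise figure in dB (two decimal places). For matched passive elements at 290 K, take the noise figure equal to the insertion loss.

4.42 dB

Convert to linear (a loss of L dB is a gain of −L dB): F_i = 10^(NF_i/10), G_i = 10^(G_i,dB/10)
  Stage 1: F_1 = 10^(1.97/10) = 1.574, G_1 = 10^(−1.97/10) = 0.6353
  Stage 2: F_2 = 10^(2.22/10) = 1.667, G_2 = 10^(15.6/10) = 36.31
  Stage 3: F_3 = 10^(6.26/10) = 4.227, G_3 = 10^(16.3/10) = 42.66
Friis cascade:
  F = 1.574 + (1.667 − 1)/0.6353 + (4.227 − 1)/23.07 = 2.764
NF = 10 log₁₀(2.764) = 4.42 dB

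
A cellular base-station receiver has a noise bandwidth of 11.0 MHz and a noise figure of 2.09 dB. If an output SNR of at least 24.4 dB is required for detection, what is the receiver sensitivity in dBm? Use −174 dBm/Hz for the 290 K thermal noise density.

−77.1 dBm

Sensitivity = −174 + 10 log₁₀(B) + NF + SNR_min
= −174 + 70.41 + 2.09 + 24.4
= −77.10 dBm → −77.1 dBm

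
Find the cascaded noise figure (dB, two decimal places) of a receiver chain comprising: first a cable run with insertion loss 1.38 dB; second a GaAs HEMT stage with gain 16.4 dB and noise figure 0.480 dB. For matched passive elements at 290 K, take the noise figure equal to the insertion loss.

Convert to linear (a loss of L dB is a gain of −L dB): F_i = 10^(NF_i/10), G_i = 10^(G_i,dB/10)
  Stage 1: F_1 = 10^(1.38/10) = 1.374, G_1 = 10^(−1.38/10) = 0.7278
  Stage 2: F_2 = 10^(0.480/10) = 1.117, G_2 = 10^(16.4/10) = 43.65
Friis cascade:
  F = 1.374 + (1.117 − 1)/0.7278 = 1.535
NF = 10 log₁₀(1.535) = 1.86 dB

1.86 dB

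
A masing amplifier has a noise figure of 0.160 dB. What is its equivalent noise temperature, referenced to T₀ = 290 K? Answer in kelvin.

10.9 K

F = 10^(0.160/10) = 1.03753
T_e = (F − 1)·T₀ = (1.03753 − 1) × 290 = 10.9 K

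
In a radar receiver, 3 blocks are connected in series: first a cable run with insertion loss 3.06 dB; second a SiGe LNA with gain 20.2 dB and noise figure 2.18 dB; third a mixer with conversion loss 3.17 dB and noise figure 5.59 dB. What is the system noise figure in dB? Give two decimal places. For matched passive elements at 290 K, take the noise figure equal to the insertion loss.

5.31 dB

Convert to linear (a loss of L dB is a gain of −L dB): F_i = 10^(NF_i/10), G_i = 10^(G_i,dB/10)
  Stage 1: F_1 = 10^(3.06/10) = 2.023, G_1 = 10^(−3.06/10) = 0.4943
  Stage 2: F_2 = 10^(2.18/10) = 1.652, G_2 = 10^(20.2/10) = 104.7
  Stage 3: F_3 = 10^(5.59/10) = 3.622, G_3 = 10^(−3.17/10) = 0.4819
Friis cascade:
  F = 2.023 + (1.652 − 1)/0.4943 + (3.622 − 1)/51.76 = 3.393
NF = 10 log₁₀(3.393) = 5.31 dB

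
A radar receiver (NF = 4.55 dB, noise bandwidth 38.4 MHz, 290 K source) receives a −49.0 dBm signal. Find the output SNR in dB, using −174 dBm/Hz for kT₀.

Noise floor: N = −174 + 10 log₁₀(B) + NF
10 log₁₀(3.84×10⁷) = 75.84 dB
N = −174 + 75.84 + 4.55 = −93.61 dBm
SNR = P_sig − N = −49.0 − (−93.61) = 44.61 dB → 44.6 dB

44.6 dB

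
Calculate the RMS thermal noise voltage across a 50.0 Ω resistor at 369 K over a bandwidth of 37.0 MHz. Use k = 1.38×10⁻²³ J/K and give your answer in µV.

6.14 µV

V_n = √(4kTRB)
4kTRB = 4 × 1.38×10⁻²³ × 369 × 5.00×10¹ × 3.70×10⁷ = 3.77×10⁻¹¹ V²
V_n = √(3.77×10⁻¹¹) = 6.14×10⁻⁶ V = 6.14 µV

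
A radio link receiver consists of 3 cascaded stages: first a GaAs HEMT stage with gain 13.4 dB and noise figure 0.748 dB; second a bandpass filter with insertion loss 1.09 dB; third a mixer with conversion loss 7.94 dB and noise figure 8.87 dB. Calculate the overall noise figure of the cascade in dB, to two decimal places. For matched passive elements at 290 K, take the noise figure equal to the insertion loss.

2.03 dB

Convert to linear (a loss of L dB is a gain of −L dB): F_i = 10^(NF_i/10), G_i = 10^(G_i,dB/10)
  Stage 1: F_1 = 10^(0.748/10) = 1.188, G_1 = 10^(13.4/10) = 21.88
  Stage 2: F_2 = 10^(1.09/10) = 1.285, G_2 = 10^(−1.09/10) = 0.7780
  Stage 3: F_3 = 10^(8.87/10) = 7.709, G_3 = 10^(−7.94/10) = 0.1607
Friis cascade:
  F = 1.188 + (1.285 − 1)/21.88 + (7.709 − 1)/17.02 = 1.595
NF = 10 log₁₀(1.595) = 2.03 dB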